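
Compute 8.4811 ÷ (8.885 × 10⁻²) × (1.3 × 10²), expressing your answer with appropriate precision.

1.2 × 10⁴

8.4811 ÷ (8.885 × 10⁻²) × (1.3 × 10²) = 12409.037704…
Multiplication/division keeps the fewest significant figures: 8.4811 → 5 s.f., 8.885 × 10⁻² → 4 s.f., 1.3 × 10² → 2 s.f.; limit is 2.
Rounded to 2 significant figures: 1.2 × 10⁴.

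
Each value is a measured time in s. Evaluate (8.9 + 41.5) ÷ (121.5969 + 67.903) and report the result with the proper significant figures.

8.9 + 41.5 = 50.4, limited to 1 d.p. → 3 s.f.; 121.5969 + 67.903 = 189.4999, limited to 3 d.p. → 6 s.f.
Carrying full precision, 50.4 ÷ 189.4999 = 0.265963201036…; keep min(3, 6) = 3 s.f.
Rounded to 3 significant figures: 0.266.

0.266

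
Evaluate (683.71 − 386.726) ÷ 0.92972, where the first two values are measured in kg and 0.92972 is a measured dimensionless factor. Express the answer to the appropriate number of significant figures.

683.71 kg − 386.726 kg = 296.984 kg; the difference is limited to 2 decimal places (5 s.f.).
Carrying full precision, 296.984 ÷ 0.92972 = 319.433808028… kg; 0.92972 has 5 s.f., so the result keeps min(5, 5) = 5 s.f.
Rounded to 5 significant figures: 319.43 kg.

319.43 kg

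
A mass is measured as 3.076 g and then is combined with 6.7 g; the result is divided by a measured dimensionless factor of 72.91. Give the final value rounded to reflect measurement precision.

3.076 g + 6.7 g = 9.776 g; the sum is limited to 1 decimal place (2 s.f.).
Carrying full precision, 9.776 ÷ 72.91 = 0.134083116171… g; 72.91 has 4 s.f., so the result keeps min(2, 4) = 2 s.f.
Rounded to 2 significant figures: 0.13 g.

0.13 g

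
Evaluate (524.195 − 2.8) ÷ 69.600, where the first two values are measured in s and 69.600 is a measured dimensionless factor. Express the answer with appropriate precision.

7.491 s

524.195 s − 2.8 s = 521.395 s; the difference is limited to 1 decimal place (4 s.f.).
Carrying full precision, 521.395 ÷ 69.600 = 7.49130747126… s; 69.600 has 5 s.f., so the result keeps min(4, 5) = 4 s.f.
Rounded to 4 significant figures: 7.491 s.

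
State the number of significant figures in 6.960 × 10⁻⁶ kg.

4

6.960 × 10⁻⁶: in scientific notation every digit of the coefficient is significant.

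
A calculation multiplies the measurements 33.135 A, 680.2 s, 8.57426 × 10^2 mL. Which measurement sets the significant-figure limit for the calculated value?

33.135 A → 5 s.f.; 680.2 s → 4 s.f.; 8.57426 × 10^2 mL → 6 s.f.
The fewest is 4 significant figures, from 680.2 s.

680.2 s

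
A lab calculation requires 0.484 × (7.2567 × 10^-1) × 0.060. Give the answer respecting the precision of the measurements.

0.484 × (7.2567 × 10^-1) × 0.060 = 0.0210734568
Multiplication/division keeps the fewest significant figures: 0.484 → 3 s.f., 7.2567 × 10^-1 → 5 s.f., 0.060 → 2 s.f.; limit is 2.
Rounded to 2 significant figures: 2.1 × 10^-2.

2.1 × 10^-2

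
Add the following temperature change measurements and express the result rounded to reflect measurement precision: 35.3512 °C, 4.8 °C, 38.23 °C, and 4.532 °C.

35.3512 °C + 4.8 °C + 38.23 °C + 4.532 °C = 82.9132 °C.
Addition/subtraction keeps the fewest decimal places: 35.3512 → 4 decimal places, 4.8 → 1 decimal place, 38.23 → 2 decimal places, 4.532 → 3 decimal places; limit is 1.
Rounded to 1 decimal place: 82.9 °C.

82.9 °C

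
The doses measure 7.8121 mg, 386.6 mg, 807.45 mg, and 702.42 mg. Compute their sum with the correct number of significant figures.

1904.3 mg

7.8121 mg + 386.6 mg + 807.45 mg + 702.42 mg = 1904.2821 mg.
Addition/subtraction keeps the fewest decimal places: 7.8121 → 4 decimal places, 386.6 → 1 decimal place, 807.45 → 2 decimal places, 702.42 → 2 decimal places; limit is 1.
Rounded to 1 decimal place: 1904.3 mg.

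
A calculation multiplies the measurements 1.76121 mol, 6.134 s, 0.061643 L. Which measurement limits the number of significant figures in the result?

1.76121 mol → 6 s.f.; 6.134 s → 4 s.f.; 0.061643 L → 5 s.f.
The fewest is 4 significant figures, from 6.134 s.

6.134 s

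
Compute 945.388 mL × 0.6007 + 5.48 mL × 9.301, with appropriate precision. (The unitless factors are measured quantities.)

945.388 × 0.6007 = 567.8945716 → 567.9 mL (4 s.f., last digit at the 10^-1 place).
5.48 × 9.301 = 50.96948 → 51.0 mL (3 s.f., last digit at the 10^-1 place).
Sum: 618.8640516 mL; keep the coarser place, 10^-1.
Result: 618.9 mL.

618.9 mL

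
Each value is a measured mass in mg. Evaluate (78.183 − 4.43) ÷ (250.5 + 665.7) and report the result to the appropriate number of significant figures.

0.08050

78.183 − 4.43 = 73.753, limited to 2 d.p. → 4 s.f.; 250.5 + 665.7 = 916.2, limited to 1 d.p. → 4 s.f.
Carrying full precision, 73.753 ÷ 916.2 = 0.0804987993888…; keep min(4, 4) = 4 s.f.
Rounded to 4 significant figures: 0.08050.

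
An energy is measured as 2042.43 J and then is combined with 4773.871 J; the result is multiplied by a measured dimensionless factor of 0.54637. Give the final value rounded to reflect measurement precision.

2042.43 J + 4773.871 J = 6816.301 J; the sum is limited to 2 decimal places (6 s.f.).
Carrying full precision, 6816.301 × 0.54637 = 3724.22237737 J; 0.54637 has 5 s.f., so the result keeps min(6, 5) = 5 s.f.
Rounded to 5 significant figures: 3724.2 J.

3724.2 J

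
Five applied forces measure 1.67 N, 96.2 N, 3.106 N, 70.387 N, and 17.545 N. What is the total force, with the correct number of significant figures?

188.9 N

1.67 N + 96.2 N + 3.106 N + 70.387 N + 17.545 N = 188.908 N.
Addition/subtraction keeps the fewest decimal places: 1.67 → 2 decimal places, 96.2 → 1 decimal place, 3.106 → 3 decimal places, 70.387 → 3 decimal places, 17.545 → 3 decimal places; limit is 1.
Rounded to 1 decimal place: 188.9 N.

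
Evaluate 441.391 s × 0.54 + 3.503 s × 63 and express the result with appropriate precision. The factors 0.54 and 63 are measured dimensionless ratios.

4.6 × 10² s

441.391 × 0.54 = 238.35114 → 2.4 × 10² s (2 s.f., last digit at the 10^1 place).
3.503 × 63 = 220.689 → 2.2 × 10² s (2 s.f., last digit at the 10^1 place).
Sum: 459.04014 s; keep the coarser place, 10^1.
Result: 4.6 × 10² s.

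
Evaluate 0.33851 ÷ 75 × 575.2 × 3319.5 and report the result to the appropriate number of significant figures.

8.6 × 10³

0.33851 ÷ 75 × 575.2 × 3319.5 = 8617.90673552…
Multiplication/division keeps the fewest significant figures: 0.33851 → 5 s.f., 75 → 2 s.f., 575.2 → 4 s.f., 3319.5 → 5 s.f.; limit is 2.
Rounded to 2 significant figures: 8.6 × 10³.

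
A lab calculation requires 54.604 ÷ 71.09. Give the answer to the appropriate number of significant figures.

0.7681

54.604 ÷ 71.09 = 0.768096778731…
Multiplication/division keeps the fewest significant figures: 54.604 → 5 s.f., 71.09 → 4 s.f.; limit is 4.
Rounded to 4 significant figures: 0.7681.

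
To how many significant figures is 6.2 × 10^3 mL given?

2

6.2 × 10^3: in scientific notation every digit of the coefficient is significant.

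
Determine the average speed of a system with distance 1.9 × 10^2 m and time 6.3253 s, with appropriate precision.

3.0 × 10^1 m/s

average speed = 1.9 × 10^2 m ÷ 6.3253 s = 30.0381009596… m/s.
1.9 × 10^2 has 2 significant figures; 6.3253 has 5.
Division/multiplication keeps the fewest: 2 significant figures.
Rounded: 3.0 × 10^1 m/s.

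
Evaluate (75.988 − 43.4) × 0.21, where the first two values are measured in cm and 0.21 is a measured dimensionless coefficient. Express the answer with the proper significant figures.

6.8 cm

75.988 cm − 43.4 cm = 32.588 cm; the difference is limited to 1 decimal place (3 s.f.).
Carrying full precision, 32.588 × 0.21 = 6.84348 cm; 0.21 has 2 s.f., so the result keeps min(3, 2) = 2 s.f.
Rounded to 2 significant figures: 6.8 cm.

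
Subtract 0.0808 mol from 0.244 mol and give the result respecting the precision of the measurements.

0.244 mol − 0.0808 mol = 0.1632 mol.
Addition/subtraction keeps the fewest decimal places: 0.244 → 3 decimal places, 0.0808 → 4 decimal places; limit is 3.
Rounded to 3 decimal places: 0.163 mol.

0.163 mol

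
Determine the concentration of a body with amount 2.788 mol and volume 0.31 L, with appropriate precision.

9.0 mol/L

concentration = 2.788 mol ÷ 0.31 L = 8.9935483871… mol/L.
2.788 has 4 significant figures; 0.31 has 2.
Division/multiplication keeps the fewest: 2 significant figures.
Rounded: 9.0 mol/L.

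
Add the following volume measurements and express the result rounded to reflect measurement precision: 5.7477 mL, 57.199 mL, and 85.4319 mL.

5.7477 mL + 57.199 mL + 85.4319 mL = 148.3786 mL.
Addition/subtraction keeps the fewest decimal places: 5.7477 → 4 decimal places, 57.199 → 3 decimal places, 85.4319 → 4 decimal places; limit is 3.
Rounded to 3 decimal places: 148.379 mL.

148.379 mL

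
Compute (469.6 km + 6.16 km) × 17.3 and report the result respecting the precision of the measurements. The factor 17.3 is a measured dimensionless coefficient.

8.23 × 10³ km

469.6 km + 6.16 km = 475.76 km; the sum is limited to 1 decimal place (4 s.f.).
Carrying full precision, 475.76 × 17.3 = 8230.648 km; 17.3 has 3 s.f., so the result keeps min(4, 3) = 3 s.f.
Rounded to 3 significant figures: 8.23 × 10³ km.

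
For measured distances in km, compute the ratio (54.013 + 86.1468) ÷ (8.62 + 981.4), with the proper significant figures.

54.013 + 86.1468 = 140.1598, limited to 3 d.p. → 6 s.f.; 8.62 + 981.4 = 990.02, limited to 1 d.p. → 4 s.f.
Carrying full precision, 140.1598 ÷ 990.02 = 0.141572695501…; keep min(6, 4) = 4 s.f.
Rounded to 4 significant figures: 0.1416.

0.1416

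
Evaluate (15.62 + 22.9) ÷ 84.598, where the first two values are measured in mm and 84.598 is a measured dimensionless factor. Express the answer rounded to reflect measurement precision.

15.62 mm + 22.9 mm = 38.52 mm; the sum is limited to 1 decimal place (3 s.f.).
Carrying full precision, 38.52 ÷ 84.598 = 0.455329913237… mm; 84.598 has 5 s.f., so the result keeps min(3, 5) = 3 s.f.
Rounded to 3 significant figures: 0.455 mm.

0.455 mm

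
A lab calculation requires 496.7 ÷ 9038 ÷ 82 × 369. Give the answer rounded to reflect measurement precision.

496.7 ÷ 9038 ÷ 82 × 369 = 0.247305819872…
Multiplication/division keeps the fewest significant figures: 496.7 → 4 s.f., 9038 → 4 s.f., 82 → 2 s.f., 369 → 3 s.f.; limit is 2.
Rounded to 2 significant figures: 0.25.

0.25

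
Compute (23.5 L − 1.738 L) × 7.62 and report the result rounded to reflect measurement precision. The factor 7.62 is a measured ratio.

166 L

23.5 L − 1.738 L = 21.762 L; the difference is limited to 1 decimal place (3 s.f.).
Carrying full precision, 21.762 × 7.62 = 165.82644 L; 7.62 has 3 s.f., so the result keeps min(3, 3) = 3 s.f.
Rounded to 3 significant figures: 166 L.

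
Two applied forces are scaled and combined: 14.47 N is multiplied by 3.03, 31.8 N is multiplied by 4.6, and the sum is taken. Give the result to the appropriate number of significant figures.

1.9 × 10^2 N

14.47 × 3.03 = 43.8441 → 43.8 N (3 s.f., last digit at the 10^-1 place).
31.8 × 4.6 = 146.28 → 1.5 × 10^2 N (2 s.f., last digit at the 10^1 place).
Sum: 190.1241 N; keep the coarser place, 10^1.
Result: 1.9 × 10^2 N.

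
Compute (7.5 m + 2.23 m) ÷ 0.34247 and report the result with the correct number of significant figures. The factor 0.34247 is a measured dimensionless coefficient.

7.5 m + 2.23 m = 9.73 m; the sum is limited to 1 decimal place (2 s.f.).
Carrying full precision, 9.73 ÷ 0.34247 = 28.4112477005… m; 0.34247 has 5 s.f., so the result keeps min(2, 5) = 2 s.f.
Rounded to 2 significant figures: 28 m.

28 m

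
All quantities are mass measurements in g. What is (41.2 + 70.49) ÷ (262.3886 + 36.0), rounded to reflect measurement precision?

3.743 × 10⁻¹

41.2 + 70.49 = 111.69, limited to 1 d.p. → 4 s.f.; 262.3886 + 36.0 = 298.3886, limited to 1 d.p. → 4 s.f.
Carrying full precision, 111.69 ÷ 298.3886 = 0.374310546717…; keep min(4, 4) = 4 s.f.
Rounded to 4 significant figures: 3.743 × 10⁻¹.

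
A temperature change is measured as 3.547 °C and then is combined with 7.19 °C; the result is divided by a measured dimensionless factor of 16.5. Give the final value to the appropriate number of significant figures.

0.651 °C

3.547 °C + 7.19 °C = 10.737 °C; the sum is limited to 2 decimal places (4 s.f.).
Carrying full precision, 10.737 ÷ 16.5 = 0.650727272727… °C; 16.5 has 3 s.f., so the result keeps min(4, 3) = 3 s.f.
Rounded to 3 significant figures: 0.651 °C.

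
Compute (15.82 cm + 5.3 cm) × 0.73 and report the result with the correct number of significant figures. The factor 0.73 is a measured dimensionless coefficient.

15.82 cm + 5.3 cm = 21.12 cm; the sum is limited to 1 decimal place (3 s.f.).
Carrying full precision, 21.12 × 0.73 = 15.4176 cm; 0.73 has 2 s.f., so the result keeps min(3, 2) = 2 s.f.
Rounded to 2 significant figures: 15 cm.

15 cm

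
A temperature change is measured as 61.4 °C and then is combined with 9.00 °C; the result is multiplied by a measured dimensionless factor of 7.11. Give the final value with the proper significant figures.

501 °C

61.4 °C + 9.00 °C = 70.40 °C; the sum is limited to 1 decimal place (3 s.f.).
Carrying full precision, 70.40 × 7.11 = 500.544 °C; 7.11 has 3 s.f., so the result keeps min(3, 3) = 3 s.f.
Rounded to 3 significant figures: 501 °C.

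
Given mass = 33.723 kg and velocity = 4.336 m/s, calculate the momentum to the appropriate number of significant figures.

momentum = 33.723 kg × 4.336 m/s = 146.222928 kg·m/s.
33.723 has 5 significant figures; 4.336 has 4.
Division/multiplication keeps the fewest: 4 significant figures.
Rounded: 146.2 kg·m/s.

146.2 kg·m/s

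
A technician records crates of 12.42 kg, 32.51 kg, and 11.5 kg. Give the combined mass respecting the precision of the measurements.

56.4 kg

12.42 kg + 32.51 kg + 11.5 kg = 56.43 kg.
Addition/subtraction keeps the fewest decimal places: 12.42 → 2 decimal places, 32.51 → 2 decimal places, 11.5 → 1 decimal place; limit is 1.
Rounded to 1 decimal place: 56.4 kg.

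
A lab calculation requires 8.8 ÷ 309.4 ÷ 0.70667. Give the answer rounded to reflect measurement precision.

8.8 ÷ 309.4 ÷ 0.70667 = 0.0402481300879…
Multiplication/division keeps the fewest significant figures: 8.8 → 2 s.f., 309.4 → 4 s.f., 0.70667 → 5 s.f.; limit is 2.
Rounded to 2 significant figures: 0.040.

0.040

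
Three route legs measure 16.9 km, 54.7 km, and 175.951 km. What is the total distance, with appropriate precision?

16.9 km + 54.7 km + 175.951 km = 247.551 km.
Addition/subtraction keeps the fewest decimal places: 16.9 → 1 decimal place, 54.7 → 1 decimal place, 175.951 → 3 decimal places; limit is 1.
Rounded to 1 decimal place: 247.6 km.

247.6 km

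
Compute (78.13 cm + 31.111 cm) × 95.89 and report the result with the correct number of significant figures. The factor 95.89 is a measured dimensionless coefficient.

1.048 × 10^4 cm

78.13 cm + 31.111 cm = 109.241 cm; the sum is limited to 2 decimal places (5 s.f.).
Carrying full precision, 109.241 × 95.89 = 10475.11949 cm; 95.89 has 4 s.f., so the result keeps min(5, 4) = 4 s.f.
Rounded to 4 significant figures: 1.048 × 10^4 cm.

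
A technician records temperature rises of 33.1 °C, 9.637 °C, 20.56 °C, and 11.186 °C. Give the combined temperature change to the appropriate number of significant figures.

74.5 °C

33.1 °C + 9.637 °C + 20.56 °C + 11.186 °C = 74.483 °C.
Addition/subtraction keeps the fewest decimal places: 33.1 → 1 decimal place, 9.637 → 3 decimal places, 20.56 → 2 decimal places, 11.186 → 3 decimal places; limit is 1.
Rounded to 1 decimal place: 74.5 °C.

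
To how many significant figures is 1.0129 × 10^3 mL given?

5

1.0129 × 10^3: in scientific notation every digit of the coefficient is significant.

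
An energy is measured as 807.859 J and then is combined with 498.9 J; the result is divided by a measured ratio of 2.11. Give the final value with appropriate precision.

807.859 J + 498.9 J = 1306.759 J; the sum is limited to 1 decimal place (5 s.f.).
Carrying full precision, 1306.759 ÷ 2.11 = 619.317061611… J; 2.11 has 3 s.f., so the result keeps min(5, 3) = 3 s.f.
Rounded to 3 significant figures: 619 J.

619 J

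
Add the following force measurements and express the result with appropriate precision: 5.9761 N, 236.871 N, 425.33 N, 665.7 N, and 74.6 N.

5.9761 N + 236.871 N + 425.33 N + 665.7 N + 74.6 N = 1408.4771 N.
Addition/subtraction keeps the fewest decimal places: 5.9761 → 4 decimal places, 236.871 → 3 decimal places, 425.33 → 2 decimal places, 665.7 → 1 decimal place, 74.6 → 1 decimal place; limit is 1.
Rounded to 1 decimal place: 1408.5 N.

1408.5 N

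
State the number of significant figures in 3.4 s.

3.4: every digit is nonzero and significant.

2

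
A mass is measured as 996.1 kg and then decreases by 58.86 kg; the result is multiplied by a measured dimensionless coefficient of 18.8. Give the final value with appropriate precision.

1.76 × 10^4 kg

996.1 kg − 58.86 kg = 937.24 kg; the difference is limited to 1 decimal place (4 s.f.).
Carrying full precision, 937.24 × 18.8 = 17620.112 kg; 18.8 has 3 s.f., so the result keeps min(4, 3) = 3 s.f.
Rounded to 3 significant figures: 1.76 × 10^4 kg.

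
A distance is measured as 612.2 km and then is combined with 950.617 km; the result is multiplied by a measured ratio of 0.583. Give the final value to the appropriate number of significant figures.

612.2 km + 950.617 km = 1562.817 km; the sum is limited to 1 decimal place (5 s.f.).
Carrying full precision, 1562.817 × 0.583 = 911.122311 km; 0.583 has 3 s.f., so the result keeps min(5, 3) = 3 s.f.
Rounded to 3 significant figures: 911 km.

911 km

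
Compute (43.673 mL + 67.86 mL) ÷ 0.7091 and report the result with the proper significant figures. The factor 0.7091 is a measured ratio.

43.673 mL + 67.86 mL = 111.533 mL; the sum is limited to 2 decimal places (5 s.f.).
Carrying full precision, 111.533 ÷ 0.7091 = 157.288111691… mL; 0.7091 has 4 s.f., so the result keeps min(5, 4) = 4 s.f.
Rounded to 4 significant figures: 157.3 mL.

157.3 mL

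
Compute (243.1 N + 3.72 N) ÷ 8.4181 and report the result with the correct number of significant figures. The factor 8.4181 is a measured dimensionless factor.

29.32 N

243.1 N + 3.72 N = 246.82 N; the sum is limited to 1 decimal place (4 s.f.).
Carrying full precision, 246.82 ÷ 8.4181 = 29.3201553795… N; 8.4181 has 5 s.f., so the result keeps min(4, 5) = 4 s.f.
Rounded to 4 significant figures: 29.32 N.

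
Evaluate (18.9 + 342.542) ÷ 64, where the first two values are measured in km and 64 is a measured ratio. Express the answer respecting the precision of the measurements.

5.6 km

18.9 km + 342.542 km = 361.442 km; the sum is limited to 1 decimal place (4 s.f.).
Carrying full precision, 361.442 ÷ 64 = 5.64753125 km; 64 has 2 s.f., so the result keeps min(4, 2) = 2 s.f.
Rounded to 2 significant figures: 5.6 km.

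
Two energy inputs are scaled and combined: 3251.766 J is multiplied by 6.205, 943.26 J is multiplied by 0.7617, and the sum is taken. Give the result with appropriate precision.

3251.766 × 6.205 = 20177.20803 → 2.018 × 10⁴ J (4 s.f., last digit at the 10^1 place).
943.26 × 0.7617 = 718.481142 → 718.5 J (4 s.f., last digit at the 10^-1 place).
Sum: 20895.689172 J; keep the coarser place, 10^1.
Result: 2.090 × 10⁴ J.

2.090 × 10⁴ J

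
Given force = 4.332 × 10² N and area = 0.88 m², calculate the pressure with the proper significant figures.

4.9 × 10² Pa

pressure = 4.332 × 10² N ÷ 0.88 m² = 492.272727273… Pa.
4.332 × 10² has 4 significant figures; 0.88 has 2.
Division/multiplication keeps the fewest: 2 significant figures.
Rounded: 4.9 × 10² Pa.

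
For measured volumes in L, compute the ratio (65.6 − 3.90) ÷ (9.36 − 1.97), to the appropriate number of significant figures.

8.35

65.6 − 3.90 = 61.70, limited to 1 d.p. → 3 s.f.; 9.36 − 1.97 = 7.39, limited to 2 d.p. → 3 s.f.
Carrying full precision, 61.70 ÷ 7.39 = 8.34912043302…; keep min(3, 3) = 3 s.f.
Rounded to 3 significant figures: 8.35.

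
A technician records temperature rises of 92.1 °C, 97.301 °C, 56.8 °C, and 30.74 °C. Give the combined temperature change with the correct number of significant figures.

92.1 °C + 97.301 °C + 56.8 °C + 30.74 °C = 276.941 °C.
Addition/subtraction keeps the fewest decimal places: 92.1 → 1 decimal place, 97.301 → 3 decimal places, 56.8 → 1 decimal place, 30.74 → 2 decimal places; limit is 1.
Rounded to 1 decimal place: 276.9 °C.

276.9 °C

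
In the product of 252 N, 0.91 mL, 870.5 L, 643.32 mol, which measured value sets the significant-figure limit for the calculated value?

0.91 mL

252 N → 3 s.f.; 0.91 mL → 2 s.f.; 870.5 L → 4 s.f.; 643.32 mol → 5 s.f.
The fewest is 2 significant figures, from 0.91 mL.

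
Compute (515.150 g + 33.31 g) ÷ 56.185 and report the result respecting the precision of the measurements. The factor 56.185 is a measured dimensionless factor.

9.7617 g

515.150 g + 33.31 g = 548.460 g; the sum is limited to 2 decimal places (5 s.f.).
Carrying full precision, 548.460 ÷ 56.185 = 9.76168016374… g; 56.185 has 5 s.f., so the result keeps min(5, 5) = 5 s.f.
Rounded to 5 significant figures: 9.7617 g.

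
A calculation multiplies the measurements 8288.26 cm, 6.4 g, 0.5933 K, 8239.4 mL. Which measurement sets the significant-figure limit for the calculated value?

6.4 g

8288.26 cm → 6 s.f.; 6.4 g → 2 s.f.; 0.5933 K → 4 s.f.; 8239.4 mL → 5 s.f.
The fewest is 2 significant figures, from 6.4 g.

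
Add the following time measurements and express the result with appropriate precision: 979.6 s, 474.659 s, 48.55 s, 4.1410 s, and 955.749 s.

2462.7 s

979.6 s + 474.659 s + 48.55 s + 4.1410 s + 955.749 s = 2462.6990 s.
Addition/subtraction keeps the fewest decimal places: 979.6 → 1 decimal place, 474.659 → 3 decimal places, 48.55 → 2 decimal places, 4.1410 → 4 decimal places, 955.749 → 3 decimal places; limit is 1.
Rounded to 1 decimal place: 2462.7 s.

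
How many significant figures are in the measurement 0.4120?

4

0.4120: leading zeros are not significant; trailing zeros after a decimal point are significant.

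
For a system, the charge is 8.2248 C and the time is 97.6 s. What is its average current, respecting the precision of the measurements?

average current = 8.2248 C ÷ 97.6 s = 0.0842704918033… A.
8.2248 has 5 significant figures; 97.6 has 3.
Division/multiplication keeps the fewest: 3 significant figures.
Rounded: 0.0843 A.

0.0843 A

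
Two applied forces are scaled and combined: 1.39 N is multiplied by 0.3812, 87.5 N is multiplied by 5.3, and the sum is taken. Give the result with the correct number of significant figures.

1.39 × 0.3812 = 0.529868 → 5.30 × 10^-1 N (3 s.f., last digit at the 10^-3 place).
87.5 × 5.3 = 463.75 → 4.6 × 10^2 N (2 s.f., last digit at the 10^1 place).
Sum: 464.279868 N; keep the coarser place, 10^1.
Result: 4.6 × 10^2 N.

4.6 × 10^2 N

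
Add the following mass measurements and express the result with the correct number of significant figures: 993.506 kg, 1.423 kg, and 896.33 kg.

993.506 kg + 1.423 kg + 896.33 kg = 1891.259 kg.
Addition/subtraction keeps the fewest decimal places: 993.506 → 3 decimal places, 1.423 → 3 decimal places, 896.33 → 2 decimal places; limit is 2.
Rounded to 2 decimal places: 1891.26 kg.

1891.26 kg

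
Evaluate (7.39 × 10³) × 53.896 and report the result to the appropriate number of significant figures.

(7.39 × 10³) × 53.896 = 398291.44
Multiplication/division keeps the fewest significant figures: 7.39 × 10³ → 3 s.f., 53.896 → 5 s.f.; limit is 3.
Rounded to 3 significant figures: 3.98 × 10⁵.

3.98 × 10⁵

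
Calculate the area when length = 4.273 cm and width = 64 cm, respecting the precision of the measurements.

2.7 × 10^2 cm²

area = 4.273 cm × 64 cm = 273.472 cm².
4.273 has 4 significant figures; 64 has 2.
Division/multiplication keeps the fewest: 2 significant figures.
Rounded: 2.7 × 10^2 cm².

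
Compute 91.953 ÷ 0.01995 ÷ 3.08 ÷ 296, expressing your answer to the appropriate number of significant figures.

91.953 ÷ 0.01995 ÷ 3.08 ÷ 296 = 5.05569161584…
Multiplication/division keeps the fewest significant figures: 91.953 → 5 s.f., 0.01995 → 4 s.f., 3.08 → 3 s.f., 296 → 3 s.f.; limit is 3.
Rounded to 3 significant figures: 5.06.

5.06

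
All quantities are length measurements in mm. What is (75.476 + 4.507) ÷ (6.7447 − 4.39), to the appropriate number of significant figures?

75.476 + 4.507 = 79.983, limited to 3 d.p. → 5 s.f.; 6.7447 − 4.39 = 2.3547, limited to 2 d.p. → 3 s.f.
Carrying full precision, 79.983 ÷ 2.3547 = 33.9673843802…; keep min(5, 3) = 3 s.f.
Rounded to 3 significant figures: 34.0.

34.0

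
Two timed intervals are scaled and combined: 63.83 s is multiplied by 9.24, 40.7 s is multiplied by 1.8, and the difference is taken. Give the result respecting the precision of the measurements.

517 s

63.83 × 9.24 = 589.7892 → 590. s (3 s.f., last digit at the 10^0 place).
40.7 × 1.8 = 73.26 → 73 s (2 s.f., last digit at the 10^0 place).
Difference: 516.5292 s; keep the coarser place, 10^0.
Result: 517 s.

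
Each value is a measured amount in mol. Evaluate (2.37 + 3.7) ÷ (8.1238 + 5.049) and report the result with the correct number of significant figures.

0.46

2.37 + 3.7 = 6.07, limited to 1 d.p. → 2 s.f.; 8.1238 + 5.049 = 13.1728, limited to 3 d.p. → 5 s.f.
Carrying full precision, 6.07 ÷ 13.1728 = 0.460798008017…; keep min(2, 5) = 2 s.f.
Rounded to 2 significant figures: 0.46.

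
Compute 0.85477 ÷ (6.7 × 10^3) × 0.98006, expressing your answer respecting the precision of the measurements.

1.3 × 10^-4

0.85477 ÷ (6.7 × 10^3) × 0.98006 = 0.000125033714358…
Multiplication/division keeps the fewest significant figures: 0.85477 → 5 s.f., 6.7 × 10^3 → 2 s.f., 0.98006 → 5 s.f.; limit is 2.
Rounded to 2 significant figures: 1.3 × 10^-4.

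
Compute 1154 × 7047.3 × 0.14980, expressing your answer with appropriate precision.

1.218 × 10^6

1154 × 7047.3 × 0.14980 = 1218261.11316
Multiplication/division keeps the fewest significant figures: 1154 → 4 s.f., 7047.3 → 5 s.f., 0.14980 → 5 s.f.; limit is 4.
Rounded to 4 significant figures: 1.218 × 10^6.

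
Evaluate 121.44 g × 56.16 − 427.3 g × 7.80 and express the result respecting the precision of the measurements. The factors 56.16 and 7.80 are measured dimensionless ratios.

121.44 × 56.16 = 6820.0704 → 6820. g (4 s.f., last digit at the 10^0 place).
427.3 × 7.80 = 3332.94 → 3.33 × 10³ g (3 s.f., last digit at the 10^1 place).
Difference: 3487.1304 g; keep the coarser place, 10^1.
Result: 3.49 × 10³ g.

3.49 × 10³ g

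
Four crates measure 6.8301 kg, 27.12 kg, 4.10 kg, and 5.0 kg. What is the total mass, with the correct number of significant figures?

43.1 kg

6.8301 kg + 27.12 kg + 4.10 kg + 5.0 kg = 43.0501 kg.
Addition/subtraction keeps the fewest decimal places: 6.8301 → 4 decimal places, 27.12 → 2 decimal places, 4.10 → 2 decimal places, 5.0 → 1 decimal place; limit is 1.
Rounded to 1 decimal place: 43.1 kg.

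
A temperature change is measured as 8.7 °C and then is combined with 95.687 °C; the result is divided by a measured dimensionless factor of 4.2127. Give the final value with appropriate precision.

24.78 °C

8.7 °C + 95.687 °C = 104.387 °C; the sum is limited to 1 decimal place (4 s.f.).
Carrying full precision, 104.387 ÷ 4.2127 = 24.7791202792… °C; 4.2127 has 5 s.f., so the result keeps min(4, 5) = 4 s.f.
Rounded to 4 significant figures: 24.78 °C.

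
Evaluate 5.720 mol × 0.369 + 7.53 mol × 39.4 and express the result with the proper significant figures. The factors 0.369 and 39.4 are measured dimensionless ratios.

5.720 × 0.369 = 2.11068 → 2.11 mol (3 s.f., last digit at the 10^-2 place).
7.53 × 39.4 = 296.682 → 297 mol (3 s.f., last digit at the 10^0 place).
Sum: 298.79268 mol; keep the coarser place, 10^0.
Result: 299 mol.

299 mol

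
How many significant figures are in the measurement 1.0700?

1.0700: trailing zeros after a decimal point are significant; zeros between nonzero digits are significant.

5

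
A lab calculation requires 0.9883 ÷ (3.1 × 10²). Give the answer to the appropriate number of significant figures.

0.0032

0.9883 ÷ (3.1 × 10²) = 0.00318806451613…
Multiplication/division keeps the fewest significant figures: 0.9883 → 4 s.f., 3.1 × 10² → 2 s.f.; limit is 2.
Rounded to 2 significant figures: 0.0032.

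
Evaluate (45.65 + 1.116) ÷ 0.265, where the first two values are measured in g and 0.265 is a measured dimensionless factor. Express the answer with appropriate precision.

176 g

45.65 g + 1.116 g = 46.766 g; the sum is limited to 2 decimal places (4 s.f.).
Carrying full precision, 46.766 ÷ 0.265 = 176.475471698… g; 0.265 has 3 s.f., so the result keeps min(4, 3) = 3 s.f.
Rounded to 3 significant figures: 176 g.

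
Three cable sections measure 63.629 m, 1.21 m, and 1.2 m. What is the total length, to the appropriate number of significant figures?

63.629 m + 1.21 m + 1.2 m = 66.039 m.
Addition/subtraction keeps the fewest decimal places: 63.629 → 3 decimal places, 1.21 → 2 decimal places, 1.2 → 1 decimal place; limit is 1.
Rounded to 1 decimal place: 66.0 m.

66.0 m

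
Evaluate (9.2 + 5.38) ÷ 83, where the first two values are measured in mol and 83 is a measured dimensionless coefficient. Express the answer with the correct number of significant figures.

0.18 mol

9.2 mol + 5.38 mol = 14.58 mol; the sum is limited to 1 decimal place (3 s.f.).
Carrying full precision, 14.58 ÷ 83 = 0.175662650602… mol; 83 has 2 s.f., so the result keeps min(3, 2) = 2 s.f.
Rounded to 2 significant figures: 0.18 mol.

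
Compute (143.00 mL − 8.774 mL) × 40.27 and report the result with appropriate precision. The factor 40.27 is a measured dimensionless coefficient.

143.00 mL − 8.774 mL = 134.226 mL; the difference is limited to 2 decimal places (5 s.f.).
Carrying full precision, 134.226 × 40.27 = 5405.28102 mL; 40.27 has 4 s.f., so the result keeps min(5, 4) = 4 s.f.
Rounded to 4 significant figures: 5405 mL.

5405 mL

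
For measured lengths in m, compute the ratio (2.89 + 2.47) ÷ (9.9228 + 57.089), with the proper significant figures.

2.89 + 2.47 = 5.36, limited to 2 d.p. → 3 s.f.; 9.9228 + 57.089 = 67.0118, limited to 3 d.p. → 5 s.f.
Carrying full precision, 5.36 ÷ 67.0118 = 0.0799859129288…; keep min(3, 5) = 3 s.f.
Rounded to 3 significant figures: 0.0800.

0.0800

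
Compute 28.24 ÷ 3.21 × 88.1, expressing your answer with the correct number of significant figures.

775

28.24 ÷ 3.21 × 88.1 = 775.060436137…
Multiplication/division keeps the fewest significant figures: 28.24 → 4 s.f., 3.21 → 3 s.f., 88.1 → 3 s.f.; limit is 3.
Rounded to 3 significant figures: 775.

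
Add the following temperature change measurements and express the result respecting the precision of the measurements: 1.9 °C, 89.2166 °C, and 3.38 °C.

94.5 °C

1.9 °C + 89.2166 °C + 3.38 °C = 94.4966 °C.
Addition/subtraction keeps the fewest decimal places: 1.9 → 1 decimal place, 89.2166 → 4 decimal places, 3.38 → 2 decimal places; limit is 1.
Rounded to 1 decimal place: 94.5 °C.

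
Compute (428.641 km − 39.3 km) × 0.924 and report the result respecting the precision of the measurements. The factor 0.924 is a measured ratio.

428.641 km − 39.3 km = 389.341 km; the difference is limited to 1 decimal place (4 s.f.).
Carrying full precision, 389.341 × 0.924 = 359.751084 km; 0.924 has 3 s.f., so the result keeps min(4, 3) = 3 s.f.
Rounded to 3 significant figures: 3.60 × 10² km.

3.60 × 10² km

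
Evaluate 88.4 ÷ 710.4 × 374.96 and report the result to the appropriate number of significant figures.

46.7

88.4 ÷ 710.4 × 374.96 = 46.6588738739…
Multiplication/division keeps the fewest significant figures: 88.4 → 3 s.f., 710.4 → 4 s.f., 374.96 → 5 s.f.; limit is 3.
Rounded to 3 significant figures: 46.7.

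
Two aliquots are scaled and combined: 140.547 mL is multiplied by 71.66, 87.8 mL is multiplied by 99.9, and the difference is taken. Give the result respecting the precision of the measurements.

1.30 × 10^3 mL

140.547 × 71.66 = 10071.59802 → 1.007 × 10^4 mL (4 s.f., last digit at the 10^1 place).
87.8 × 99.9 = 8771.22 → 8.77 × 10^3 mL (3 s.f., last digit at the 10^1 place).
Difference: 1300.37802 mL; keep the coarser place, 10^1.
Result: 1.30 × 10^3 mL.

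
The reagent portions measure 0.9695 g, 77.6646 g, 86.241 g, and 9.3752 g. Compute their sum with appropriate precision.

174.250 g

0.9695 g + 77.6646 g + 86.241 g + 9.3752 g = 174.2503 g.
Addition/subtraction keeps the fewest decimal places: 0.9695 → 4 decimal places, 77.6646 → 4 decimal places, 86.241 → 3 decimal places, 9.3752 → 4 decimal places; limit is 3.
Rounded to 3 decimal places: 174.250 g.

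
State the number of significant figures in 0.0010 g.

2

0.0010: leading zeros are not significant; trailing zeros after a decimal point are significant.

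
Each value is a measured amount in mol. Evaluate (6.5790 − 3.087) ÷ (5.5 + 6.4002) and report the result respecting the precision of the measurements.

6.5790 − 3.087 = 3.4920, limited to 3 d.p. → 4 s.f.; 5.5 + 6.4002 = 11.9002, limited to 1 d.p. → 3 s.f.
Carrying full precision, 3.4920 ÷ 11.9002 = 0.293440446379…; keep min(4, 3) = 3 s.f.
Rounded to 3 significant figures: 2.93 × 10⁻¹.

2.93 × 10⁻¹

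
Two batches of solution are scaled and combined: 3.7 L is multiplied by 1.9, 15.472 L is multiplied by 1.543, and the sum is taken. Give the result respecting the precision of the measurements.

3.7 × 1.9 = 7.03 → 7.0 L (2 s.f., last digit at the 10^-1 place).
15.472 × 1.543 = 23.873296 → 23.87 L (4 s.f., last digit at the 10^-2 place).
Sum: 30.903296 L; keep the coarser place, 10^-1.
Result: 30.9 L.

30.9 L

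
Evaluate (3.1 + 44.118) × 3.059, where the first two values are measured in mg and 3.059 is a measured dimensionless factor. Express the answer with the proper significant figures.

144 mg

3.1 mg + 44.118 mg = 47.218 mg; the sum is limited to 1 decimal place (3 s.f.).
Carrying full precision, 47.218 × 3.059 = 144.439862 mg; 3.059 has 4 s.f., so the result keeps min(3, 4) = 3 s.f.
Rounded to 3 significant figures: 144 mg.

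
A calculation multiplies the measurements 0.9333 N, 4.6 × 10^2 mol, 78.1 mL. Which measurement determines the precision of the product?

0.9333 N → 4 s.f.; 4.6 × 10^2 mol → 2 s.f.; 78.1 mL → 3 s.f.
The fewest is 2 significant figures, from 4.6 × 10^2 mol.

4.6 × 10^2 mol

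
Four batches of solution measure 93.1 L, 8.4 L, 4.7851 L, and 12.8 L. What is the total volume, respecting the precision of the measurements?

119.1 L

93.1 L + 8.4 L + 4.7851 L + 12.8 L = 119.0851 L.
Addition/subtraction keeps the fewest decimal places: 93.1 → 1 decimal place, 8.4 → 1 decimal place, 4.7851 → 4 decimal places, 12.8 → 1 decimal place; limit is 1.
Rounded to 1 decimal place: 119.1 L.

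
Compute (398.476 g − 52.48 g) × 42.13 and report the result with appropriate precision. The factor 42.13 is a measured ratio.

1.458 × 10^4 g

398.476 g − 52.48 g = 345.996 g; the difference is limited to 2 decimal places (5 s.f.).
Carrying full precision, 345.996 × 42.13 = 14576.81148 g; 42.13 has 4 s.f., so the result keeps min(5, 4) = 4 s.f.
Rounded to 4 significant figures: 1.458 × 10^4 g.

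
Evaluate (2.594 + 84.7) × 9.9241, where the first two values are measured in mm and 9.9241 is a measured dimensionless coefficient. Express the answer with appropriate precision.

2.594 mm + 84.7 mm = 87.294 mm; the sum is limited to 1 decimal place (3 s.f.).
Carrying full precision, 87.294 × 9.9241 = 866.3143854 mm; 9.9241 has 5 s.f., so the result keeps min(3, 5) = 3 s.f.
Rounded to 3 significant figures: 866 mm.

866 mm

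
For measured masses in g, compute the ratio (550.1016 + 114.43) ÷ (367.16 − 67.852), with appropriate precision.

550.1016 + 114.43 = 664.5316, limited to 2 d.p. → 5 s.f.; 367.16 − 67.852 = 299.308, limited to 2 d.p. → 5 s.f.
Carrying full precision, 664.5316 ÷ 299.308 = 2.22022665615…; keep min(5, 5) = 5 s.f.
Rounded to 5 significant figures: 2.2202.

2.2202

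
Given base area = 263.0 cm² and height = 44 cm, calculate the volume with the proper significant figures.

volume = 263.0 cm² × 44 cm = 11572 cm³.
263.0 has 4 significant figures; 44 has 2.
Division/multiplication keeps the fewest: 2 significant figures.
Rounded: 1.2 × 10^4 cm³.

1.2 × 10^4 cm³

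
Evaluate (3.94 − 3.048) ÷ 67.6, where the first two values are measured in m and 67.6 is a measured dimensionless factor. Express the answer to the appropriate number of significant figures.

0.013 m

3.94 m − 3.048 m = 0.892 m; the difference is limited to 2 decimal places (2 s.f.).
Carrying full precision, 0.892 ÷ 67.6 = 0.0131952662722… m; 67.6 has 3 s.f., so the result keeps min(2, 3) = 2 s.f.
Rounded to 2 significant figures: 0.013 m.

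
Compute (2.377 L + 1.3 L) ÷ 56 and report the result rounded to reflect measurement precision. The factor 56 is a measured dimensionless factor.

2.377 L + 1.3 L = 3.677 L; the sum is limited to 1 decimal place (2 s.f.).
Carrying full precision, 3.677 ÷ 56 = 0.0656607142857… L; 56 has 2 s.f., so the result keeps min(2, 2) = 2 s.f.
Rounded to 2 significant figures: 0.066 L.

0.066 L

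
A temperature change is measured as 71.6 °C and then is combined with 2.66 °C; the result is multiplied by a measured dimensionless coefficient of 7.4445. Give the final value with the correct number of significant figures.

71.6 °C + 2.66 °C = 74.26 °C; the sum is limited to 1 decimal place (3 s.f.).
Carrying full precision, 74.26 × 7.4445 = 552.82857 °C; 7.4445 has 5 s.f., so the result keeps min(3, 5) = 3 s.f.
Rounded to 3 significant figures: 553 °C.

553 °C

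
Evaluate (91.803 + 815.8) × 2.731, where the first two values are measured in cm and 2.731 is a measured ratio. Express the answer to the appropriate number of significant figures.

2479 cm

91.803 cm + 815.8 cm = 907.603 cm; the sum is limited to 1 decimal place (4 s.f.).
Carrying full precision, 907.603 × 2.731 = 2478.663793 cm; 2.731 has 4 s.f., so the result keeps min(4, 4) = 4 s.f.
Rounded to 4 significant figures: 2479 cm.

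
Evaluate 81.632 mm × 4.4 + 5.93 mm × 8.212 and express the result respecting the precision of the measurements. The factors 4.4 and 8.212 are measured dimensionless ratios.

81.632 × 4.4 = 359.1808 → 3.6 × 10^2 mm (2 s.f., last digit at the 10^1 place).
5.93 × 8.212 = 48.69716 → 48.7 mm (3 s.f., last digit at the 10^-1 place).
Sum: 407.87796 mm; keep the coarser place, 10^1.
Result: 4.1 × 10^2 mm.

4.1 × 10^2 mm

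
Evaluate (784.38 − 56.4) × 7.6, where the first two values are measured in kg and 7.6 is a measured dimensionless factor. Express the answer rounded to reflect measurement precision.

784.38 kg − 56.4 kg = 727.98 kg; the difference is limited to 1 decimal place (4 s.f.).
Carrying full precision, 727.98 × 7.6 = 5532.648 kg; 7.6 has 2 s.f., so the result keeps min(4, 2) = 2 s.f.
Rounded to 2 significant figures: 5.5 × 10³ kg.

5.5 × 10³ kg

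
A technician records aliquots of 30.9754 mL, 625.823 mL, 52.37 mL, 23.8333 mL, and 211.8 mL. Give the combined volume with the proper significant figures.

944.8 mL

30.9754 mL + 625.823 mL + 52.37 mL + 23.8333 mL + 211.8 mL = 944.8017 mL.
Addition/subtraction keeps the fewest decimal places: 30.9754 → 4 decimal places, 625.823 → 3 decimal places, 52.37 → 2 decimal places, 23.8333 → 4 decimal places, 211.8 → 1 decimal place; limit is 1.
Rounded to 1 decimal place: 944.8 mL.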